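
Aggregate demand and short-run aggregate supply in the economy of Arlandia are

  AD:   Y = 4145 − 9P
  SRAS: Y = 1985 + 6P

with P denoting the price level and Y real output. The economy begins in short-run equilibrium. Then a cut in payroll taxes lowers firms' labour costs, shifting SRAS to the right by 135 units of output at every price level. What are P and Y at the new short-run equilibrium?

This is a positive supply shock: SRAS shifts right.
New SRAS: Y = 2120 + 6P.
Set AD = SRAS: 4145 − 9P = 2120 + 6P, so 2025 = 15P and P = 135.
Y = 4145 − 9·135 = 2930.

P = 135, Y = 2930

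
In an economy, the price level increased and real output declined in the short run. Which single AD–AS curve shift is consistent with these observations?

SRAS shifted left

P rose and Y fell. An AD shift moves P and Y in the same direction; an SRAS shift moves them in opposite directions.
Here P and Y moved in opposite directions, so the SRAS curve shifted.
Since Y fell, SRAS shifted left.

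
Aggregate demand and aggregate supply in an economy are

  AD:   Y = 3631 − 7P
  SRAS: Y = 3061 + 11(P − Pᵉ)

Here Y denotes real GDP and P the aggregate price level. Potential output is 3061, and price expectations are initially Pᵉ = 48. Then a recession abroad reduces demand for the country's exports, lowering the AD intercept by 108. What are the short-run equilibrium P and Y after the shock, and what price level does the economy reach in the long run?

AD shifts left: new AD is Y = 3523 − 7P. With Pᵉ = 48, SRAS is Y = 2533 + 11P.
Short run: 3523 − 7P = 2533 + 11P gives 990 = 18P, so P = 55 and Y = 3523 − 7·55 = 3138.
Y = 3138 is above potential 3061; expectations adjust and SRAS shifts left until Y = 3061.
Long run: on the new AD curve, 3061 = 3523 − 7P gives P = 66.

Short run: P = 55, Y = 3138. Long run: P = 66.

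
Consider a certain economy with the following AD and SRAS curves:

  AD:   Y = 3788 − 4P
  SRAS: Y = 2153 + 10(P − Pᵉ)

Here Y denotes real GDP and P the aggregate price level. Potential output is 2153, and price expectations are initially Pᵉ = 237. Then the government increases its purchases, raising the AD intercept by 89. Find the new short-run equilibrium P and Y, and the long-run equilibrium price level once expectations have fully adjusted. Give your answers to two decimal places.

Short run: P = 292.43, Y = 2707.29. Long run: P = 431.00.

AD shifts right: new AD is Y = 3877 − 4P. With Pᵉ = 237, SRAS is Y = 10P − 217.
Short run: 3877 − 4P = 10P − 217 gives 4094 = 14P, so P = 292.43 and Y = 3877 − 4P = 2707.29.
Y = 2707.29 is above potential 2153; expectations adjust and SRAS shifts left until Y = 2153.
Long run: on the new AD curve, 2153 = 3877 − 4P gives P = 431.00.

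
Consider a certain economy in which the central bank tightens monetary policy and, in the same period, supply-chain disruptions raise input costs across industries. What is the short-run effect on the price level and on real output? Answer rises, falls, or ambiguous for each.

The first event is a negative demand shock: AD shifts left, which by itself pushes P down and Y down.
The second is an adverse supply shock: SRAS shifts left, which by itself pushes P up and Y down.
The two shocks push P in opposite directions, so the effect on P is ambiguous. Both shocks push Y down, so Y falls.

Price level: ambiguous; output: falls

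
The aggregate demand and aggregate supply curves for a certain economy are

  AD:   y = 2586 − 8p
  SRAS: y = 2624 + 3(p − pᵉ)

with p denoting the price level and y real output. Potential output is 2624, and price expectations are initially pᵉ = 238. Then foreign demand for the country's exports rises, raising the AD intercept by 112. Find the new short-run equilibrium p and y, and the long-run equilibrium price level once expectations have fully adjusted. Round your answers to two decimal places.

AD shifts right: new AD is y = 2698 − 8p. With pᵉ = 238, SRAS is y = 1910 + 3p.
Short run: 2698 − 8p = 1910 + 3p gives 788 = 11p, so p = 71.64 and y = 2698 − 8p = 2124.91.
y = 2124.91 is below potential 2624; expectations adjust and SRAS shifts right until y = 2624.
Long run: on the new AD curve, 2624 = 2698 − 8p gives p = 9.25.

Short run: p = 71.64, y = 2124.91. Long run: p = 9.25.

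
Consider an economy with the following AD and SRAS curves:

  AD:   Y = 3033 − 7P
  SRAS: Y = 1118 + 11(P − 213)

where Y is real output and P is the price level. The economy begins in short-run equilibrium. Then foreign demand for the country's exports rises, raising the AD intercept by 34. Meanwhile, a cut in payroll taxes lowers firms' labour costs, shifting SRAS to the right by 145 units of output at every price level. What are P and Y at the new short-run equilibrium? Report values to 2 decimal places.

After both shocks: AD is Y = 3067 − 7P and SRAS is Y = 11P − 1080.
Setting them equal: 4147 = 18P, so P = 230.39.
Substituting into AD, Y = 1454.28.

P = 230.39, Y = 1454.28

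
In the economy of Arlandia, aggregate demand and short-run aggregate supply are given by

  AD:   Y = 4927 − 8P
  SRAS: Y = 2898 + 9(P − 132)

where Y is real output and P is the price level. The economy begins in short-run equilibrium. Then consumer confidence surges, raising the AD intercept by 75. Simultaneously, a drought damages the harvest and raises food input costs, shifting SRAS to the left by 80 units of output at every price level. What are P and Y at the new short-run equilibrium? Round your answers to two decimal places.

After both shocks: AD is Y = 5002 − 8P and SRAS is Y = 1630 + 9P.
Setting them equal: 3372 = 17P, so P = 198.35.
Substituting into AD, Y = 3415.18.

P = 198.35, Y = 3415.18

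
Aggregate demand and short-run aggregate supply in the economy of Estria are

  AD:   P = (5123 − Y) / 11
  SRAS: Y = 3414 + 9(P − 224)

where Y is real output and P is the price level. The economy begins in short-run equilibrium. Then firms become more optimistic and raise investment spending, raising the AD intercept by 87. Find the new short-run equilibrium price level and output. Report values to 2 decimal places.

P = 190.60, Y = 3113.40

This is a positive demand shock: AD shifts right.
New AD: Y = 5210 − 11P.
SRAS can be written Y = 1398 + 9P.
Set AD = SRAS: 5210 − 11P = 1398 + 9P, so 3812 = 20P and P = 190.60.
Substituting into AD, Y = 3113.40.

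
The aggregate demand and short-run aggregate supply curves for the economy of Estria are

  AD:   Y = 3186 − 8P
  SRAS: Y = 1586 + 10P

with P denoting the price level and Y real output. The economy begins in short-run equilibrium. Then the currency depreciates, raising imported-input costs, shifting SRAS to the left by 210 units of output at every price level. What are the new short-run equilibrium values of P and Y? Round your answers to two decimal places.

P = 100.56, Y = 2381.56

This is a negative supply shock: SRAS shifts left.
New SRAS: Y = 1376 + 10P.
Set AD = SRAS: 3186 − 8P = 1376 + 10P, so 1810 = 18P and P = 100.56.
Substituting into AD, Y = 2381.56.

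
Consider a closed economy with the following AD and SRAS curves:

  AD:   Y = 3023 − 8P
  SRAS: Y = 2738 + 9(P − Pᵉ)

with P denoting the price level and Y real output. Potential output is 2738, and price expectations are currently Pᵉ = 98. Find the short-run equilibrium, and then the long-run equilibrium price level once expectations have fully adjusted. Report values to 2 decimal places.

Short run: with Pᵉ = 98, SRAS is Y = 1856 + 9P. Setting AD = SRAS gives 1167 = 17P, so P = 68.65 and Y = 3023 − 8P = 2473.82.
Output 2473.82 is below potential 2738, so over time expected prices fall and SRAS shifts right until Y returns to 2738.
Long run: Y = 2738 on the AD curve gives 2738 = 3023 − 8P, so P = 35.63.

Short run: P = 68.65, Y = 2473.82. Long run: P = 35.63.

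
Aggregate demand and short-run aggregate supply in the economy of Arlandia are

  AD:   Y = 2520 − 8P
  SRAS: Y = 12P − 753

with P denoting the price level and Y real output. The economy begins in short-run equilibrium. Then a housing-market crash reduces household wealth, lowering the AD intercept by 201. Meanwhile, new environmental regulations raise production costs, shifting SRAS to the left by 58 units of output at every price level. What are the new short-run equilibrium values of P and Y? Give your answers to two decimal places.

After both shocks: AD is Y = 2319 − 8P and SRAS is Y = 12P − 811.
Setting them equal: 3130 = 20P, so P = 156.50.
Substituting into AD, Y = 1067.00.

P = 156.50, Y = 1067.00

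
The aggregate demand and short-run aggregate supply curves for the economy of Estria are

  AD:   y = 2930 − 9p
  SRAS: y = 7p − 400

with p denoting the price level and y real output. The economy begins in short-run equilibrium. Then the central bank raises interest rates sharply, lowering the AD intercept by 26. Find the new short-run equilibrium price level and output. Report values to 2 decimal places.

This is a negative demand shock: AD shifts left.
New AD: y = 2904 − 9p.
Set AD = SRAS: 2904 − 9p = 7p − 400, so 3304 = 16p and p = 206.50.
Substituting into AD, y = 1045.50.

p = 206.50, y = 1045.50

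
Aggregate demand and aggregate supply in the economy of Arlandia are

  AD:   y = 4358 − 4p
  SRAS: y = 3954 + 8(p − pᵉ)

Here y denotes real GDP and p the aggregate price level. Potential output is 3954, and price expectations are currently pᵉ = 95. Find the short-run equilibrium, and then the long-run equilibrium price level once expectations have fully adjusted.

Short run: with pᵉ = 95, SRAS is y = 3194 + 8p. Setting AD = SRAS gives 1164 = 12p, so p = 97 and y = 4358 − 4·97 = 3970.
Output 3970 is above potential 3954, so over time expected prices rise and SRAS shifts left until y returns to 3954.
Long run: y = 3954 on the AD curve gives 3954 = 4358 − 4p, so p = 101.

Short run: p = 97, y = 3970. Long run: p = 101.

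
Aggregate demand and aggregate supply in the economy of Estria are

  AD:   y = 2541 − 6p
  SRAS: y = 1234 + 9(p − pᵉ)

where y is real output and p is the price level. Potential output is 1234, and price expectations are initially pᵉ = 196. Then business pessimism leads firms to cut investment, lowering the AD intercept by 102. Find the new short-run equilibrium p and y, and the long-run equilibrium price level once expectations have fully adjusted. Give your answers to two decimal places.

AD shifts left: new AD is y = 2439 − 6p. With pᵉ = 196, SRAS is y = 9p − 530.
Short run: 2439 − 6p = 9p − 530 gives 2969 = 15p, so p = 197.93 and y = 2439 − 6p = 1251.40.
y = 1251.40 is above potential 1234; expectations adjust and SRAS shifts left until y = 1234.
Long run: on the new AD curve, 1234 = 2439 − 6p gives p = 200.83.

Short run: p = 197.93, y = 1251.40. Long run: p = 200.83.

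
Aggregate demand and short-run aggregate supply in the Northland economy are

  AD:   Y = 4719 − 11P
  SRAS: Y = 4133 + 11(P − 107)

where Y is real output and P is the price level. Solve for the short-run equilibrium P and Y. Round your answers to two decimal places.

Write SRAS as Y = 4133 + 11P − 1177 = 2956 + 11P.
Set AD = SRAS: 4719 − 11P = 2956 + 11P, so 1763 = 22P and P = 80.14.
Substituting into AD, Y = 4719 − 11P = 3837.50.

P = 80.14, Y = 3837.50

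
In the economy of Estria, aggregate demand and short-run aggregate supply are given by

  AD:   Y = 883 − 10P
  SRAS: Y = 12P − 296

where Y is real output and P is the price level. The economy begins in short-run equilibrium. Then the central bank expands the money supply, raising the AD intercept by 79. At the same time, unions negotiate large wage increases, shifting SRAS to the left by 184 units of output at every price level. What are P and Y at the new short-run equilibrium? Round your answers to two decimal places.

After both shocks: AD is Y = 962 − 10P and SRAS is Y = 12P − 480.
Setting them equal: 1442 = 22P, so P = 65.55.
Substituting into AD, Y = 306.55.

P = 65.55, Y = 306.55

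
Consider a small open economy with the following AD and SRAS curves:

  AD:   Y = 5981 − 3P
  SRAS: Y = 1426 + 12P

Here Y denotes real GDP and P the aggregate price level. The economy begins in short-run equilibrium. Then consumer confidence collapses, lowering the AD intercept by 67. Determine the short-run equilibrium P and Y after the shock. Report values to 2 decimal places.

This is a negative demand shock: AD shifts left.
New AD: Y = 5914 − 3P.
Set AD = SRAS: 5914 − 3P = 1426 + 12P, so 4488 = 15P and P = 299.20.
Substituting into AD, Y = 5016.40.

P = 299.20, Y = 5016.40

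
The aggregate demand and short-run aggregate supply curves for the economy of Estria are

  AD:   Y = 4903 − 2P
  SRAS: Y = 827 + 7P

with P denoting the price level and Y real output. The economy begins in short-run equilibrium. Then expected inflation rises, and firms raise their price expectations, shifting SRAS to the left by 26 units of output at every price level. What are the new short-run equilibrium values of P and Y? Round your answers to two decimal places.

This is a negative supply shock: SRAS shifts left.
New SRAS: Y = 801 + 7P.
Set AD = SRAS: 4903 − 2P = 801 + 7P, so 4102 = 9P and P = 455.78.
Substituting into AD, Y = 3991.44.

P = 455.78, Y = 3991.44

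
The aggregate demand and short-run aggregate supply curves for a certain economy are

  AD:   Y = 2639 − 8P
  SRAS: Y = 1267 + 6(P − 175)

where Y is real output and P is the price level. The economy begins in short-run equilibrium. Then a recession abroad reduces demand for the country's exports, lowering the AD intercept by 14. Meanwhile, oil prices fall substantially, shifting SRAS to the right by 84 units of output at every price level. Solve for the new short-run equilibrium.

After both shocks: AD is Y = 2625 − 8P and SRAS is Y = 301 + 6P.
Setting them equal: 2324 = 14P, so P = 166.
Y = 2625 − 8·166 = 1297.

P = 166, Y = 1297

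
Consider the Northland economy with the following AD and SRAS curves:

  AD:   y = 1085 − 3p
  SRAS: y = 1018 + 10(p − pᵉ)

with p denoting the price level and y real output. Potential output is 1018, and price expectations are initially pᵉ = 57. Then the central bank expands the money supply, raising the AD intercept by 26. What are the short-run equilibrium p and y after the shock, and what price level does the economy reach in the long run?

AD shifts right: new AD is y = 1111 − 3p. With pᵉ = 57, SRAS is y = 448 + 10p.
Short run: 1111 − 3p = 448 + 10p gives 663 = 13p, so p = 51 and y = 1111 − 3·51 = 958.
y = 958 is below potential 1018; expectations adjust and SRAS shifts right until y = 1018.
Long run: on the new AD curve, 1018 = 1111 − 3p gives p = 31.

Short run: p = 51, y = 958. Long run: p = 31.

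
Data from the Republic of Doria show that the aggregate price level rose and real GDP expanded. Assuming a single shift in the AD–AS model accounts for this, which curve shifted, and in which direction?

AD shifted right

P rose and Y rose. An AD shift moves P and Y in the same direction; an SRAS shift moves them in opposite directions.
Here P and Y moved in the same direction, so the AD curve shifted.
Since Y rose, AD shifted right.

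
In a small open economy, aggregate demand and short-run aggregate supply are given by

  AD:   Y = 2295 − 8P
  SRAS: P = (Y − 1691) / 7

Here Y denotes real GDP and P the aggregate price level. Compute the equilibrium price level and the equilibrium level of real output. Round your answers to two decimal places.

P = 40.27, Y = 1972.87

Rearrange SRAS to Y = 1691 + 7P.
Set AD = SRAS: 2295 − 8P = 1691 + 7P, so 604 = 15P and P = 40.27.
Substituting into AD, Y = 2295 − 8P = 1972.87.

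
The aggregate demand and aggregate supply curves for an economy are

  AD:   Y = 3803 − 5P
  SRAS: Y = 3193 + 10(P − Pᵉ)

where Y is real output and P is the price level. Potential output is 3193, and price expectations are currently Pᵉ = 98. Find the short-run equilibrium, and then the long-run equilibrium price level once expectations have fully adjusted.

Short run: P = 106, Y = 3273. Long run: P = 122.

Short run: with Pᵉ = 98, SRAS is Y = 2213 + 10P. Setting AD = SRAS gives 1590 = 15P, so P = 106 and Y = 3803 − 5·106 = 3273.
Output 3273 is above potential 3193, so over time expected prices rise and SRAS shifts left until Y returns to 3193.
Long run: Y = 3193 on the AD curve gives 3193 = 3803 − 5P, so P = 122.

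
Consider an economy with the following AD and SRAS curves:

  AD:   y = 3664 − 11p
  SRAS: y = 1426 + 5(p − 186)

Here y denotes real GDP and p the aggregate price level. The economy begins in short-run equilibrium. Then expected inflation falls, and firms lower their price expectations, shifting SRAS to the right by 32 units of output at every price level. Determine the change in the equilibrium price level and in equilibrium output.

Δp = -2, Δy = +22

This is a positive supply shock: SRAS shifts right.
New SRAS: y = 528 + 5p.
Set AD = SRAS: 3664 − 11p = 528 + 5p, so 3136 = 16p and p = 196.
y = 3664 − 11·196 = 1508.
Initially p = 198, y = 1486, so Δp = -2 and Δy = +22.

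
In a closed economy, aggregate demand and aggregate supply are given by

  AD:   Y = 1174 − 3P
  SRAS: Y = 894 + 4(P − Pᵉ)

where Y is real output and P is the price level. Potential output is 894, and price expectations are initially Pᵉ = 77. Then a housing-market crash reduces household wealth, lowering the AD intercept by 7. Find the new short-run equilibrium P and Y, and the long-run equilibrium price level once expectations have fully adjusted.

Short run: P = 83, Y = 918. Long run: P = 91.

AD shifts left: new AD is Y = 1167 − 3P. With Pᵉ = 77, SRAS is Y = 586 + 4P.
Short run: 1167 − 3P = 586 + 4P gives 581 = 7P, so P = 83 and Y = 1167 − 3·83 = 918.
Y = 918 is above potential 894; expectations adjust and SRAS shifts left until Y = 894.
Long run: on the new AD curve, 894 = 1167 − 3P gives P = 91.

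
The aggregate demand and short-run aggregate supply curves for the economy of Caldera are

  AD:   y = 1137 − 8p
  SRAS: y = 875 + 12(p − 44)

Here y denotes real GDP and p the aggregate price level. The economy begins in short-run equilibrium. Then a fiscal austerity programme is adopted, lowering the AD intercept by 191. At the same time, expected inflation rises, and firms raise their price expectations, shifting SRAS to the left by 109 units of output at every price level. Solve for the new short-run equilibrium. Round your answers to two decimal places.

After both shocks: AD is y = 946 − 8p and SRAS is y = 238 + 12p.
Setting them equal: 708 = 20p, so p = 35.40.
Substituting into AD, y = 662.80.

p = 35.40, y = 662.80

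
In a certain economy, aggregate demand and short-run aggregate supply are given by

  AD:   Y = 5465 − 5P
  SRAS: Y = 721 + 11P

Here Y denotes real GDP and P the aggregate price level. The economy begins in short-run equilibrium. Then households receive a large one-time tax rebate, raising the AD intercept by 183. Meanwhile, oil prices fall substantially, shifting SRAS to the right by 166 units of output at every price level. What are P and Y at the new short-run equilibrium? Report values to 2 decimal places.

P = 297.56, Y = 4160.19

After both shocks: AD is Y = 5648 − 5P and SRAS is Y = 887 + 11P.
Setting them equal: 4761 = 16P, so P = 297.56.
Substituting into AD, Y = 4160.19.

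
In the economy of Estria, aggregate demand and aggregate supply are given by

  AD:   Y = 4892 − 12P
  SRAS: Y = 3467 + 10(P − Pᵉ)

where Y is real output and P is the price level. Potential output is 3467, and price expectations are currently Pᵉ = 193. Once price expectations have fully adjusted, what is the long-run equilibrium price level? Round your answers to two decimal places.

Long-run P = 118.75

Short run: with Pᵉ = 193, SRAS is Y = 1537 + 10P. Setting AD = SRAS gives 3355 = 22P, so P = 152.50 and Y = 4892 − 12P = 3062.00.
Output 3062.00 is below potential 3467, so over time expected prices fall and SRAS shifts right until Y returns to 3467.
Long run: Y = 3467 on the AD curve gives 3467 = 4892 − 12P, so P = 118.75.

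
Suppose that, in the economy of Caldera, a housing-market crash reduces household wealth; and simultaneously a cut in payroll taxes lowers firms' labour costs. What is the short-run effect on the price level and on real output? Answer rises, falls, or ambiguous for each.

Price level: falls; output: ambiguous

The first event is a negative demand shock: AD shifts left, which by itself pushes P down and Y down.
The second is a favourable supply shock: SRAS shifts right, which by itself pushes P down and Y up.
Both shocks push P down, so P falls. The two shocks push Y in opposite directions, so the effect on Y is ambiguous.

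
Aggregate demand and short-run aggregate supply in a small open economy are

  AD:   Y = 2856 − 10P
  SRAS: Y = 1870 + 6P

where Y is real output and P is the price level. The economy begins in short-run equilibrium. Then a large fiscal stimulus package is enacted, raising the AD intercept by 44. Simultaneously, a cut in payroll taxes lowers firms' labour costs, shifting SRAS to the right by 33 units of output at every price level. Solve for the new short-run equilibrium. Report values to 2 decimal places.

After both shocks: AD is Y = 2900 − 10P and SRAS is Y = 1903 + 6P.
Setting them equal: 997 = 16P, so P = 62.31.
Substituting into AD, Y = 2276.88.

P = 62.31, Y = 2276.88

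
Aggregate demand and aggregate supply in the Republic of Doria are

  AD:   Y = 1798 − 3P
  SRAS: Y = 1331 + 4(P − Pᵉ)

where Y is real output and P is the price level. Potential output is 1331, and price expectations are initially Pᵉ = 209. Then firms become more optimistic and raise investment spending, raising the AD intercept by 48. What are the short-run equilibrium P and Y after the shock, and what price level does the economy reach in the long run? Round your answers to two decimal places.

Short run: P = 193.00, Y = 1267.00. Long run: P = 171.67.

AD shifts right: new AD is Y = 1846 − 3P. With Pᵉ = 209, SRAS is Y = 495 + 4P.
Short run: 1846 − 3P = 495 + 4P gives 1351 = 7P, so P = 193.00 and Y = 1846 − 3P = 1267.00.
Y = 1267.00 is below potential 1331; expectations adjust and SRAS shifts right until Y = 1331.
Long run: on the new AD curve, 1331 = 1846 − 3P gives P = 171.67.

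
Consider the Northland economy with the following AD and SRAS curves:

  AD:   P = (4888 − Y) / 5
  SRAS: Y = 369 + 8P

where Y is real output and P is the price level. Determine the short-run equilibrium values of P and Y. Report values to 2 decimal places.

P = 347.62, Y = 3149.92

Rearrange AD to Y = 4888 − 5P.
Set AD = SRAS: 4888 − 5P = 369 + 8P, so 4519 = 13P and P = 347.62.
Substituting into AD, Y = 4888 − 5P = 3149.92.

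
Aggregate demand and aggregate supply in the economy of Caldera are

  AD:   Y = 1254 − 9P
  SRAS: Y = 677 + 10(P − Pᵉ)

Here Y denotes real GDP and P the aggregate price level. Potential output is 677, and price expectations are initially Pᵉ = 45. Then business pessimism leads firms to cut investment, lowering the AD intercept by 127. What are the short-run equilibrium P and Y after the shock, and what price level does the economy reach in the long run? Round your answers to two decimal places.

Short run: P = 47.37, Y = 700.68. Long run: P = 50.00.

AD shifts left: new AD is Y = 1127 − 9P. With Pᵉ = 45, SRAS is Y = 227 + 10P.
Short run: 1127 − 9P = 227 + 10P gives 900 = 19P, so P = 47.37 and Y = 1127 − 9P = 700.68.
Y = 700.68 is above potential 677; expectations adjust and SRAS shifts left until Y = 677.
Long run: on the new AD curve, 677 = 1127 − 9P gives P = 50.00.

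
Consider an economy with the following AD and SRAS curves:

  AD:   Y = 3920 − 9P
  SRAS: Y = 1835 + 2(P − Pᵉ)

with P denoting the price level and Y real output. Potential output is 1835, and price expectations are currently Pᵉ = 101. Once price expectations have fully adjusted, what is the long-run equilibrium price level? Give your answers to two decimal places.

Long-run P = 231.67

Short run: with Pᵉ = 101, SRAS is Y = 1633 + 2P. Setting AD = SRAS gives 2287 = 11P, so P = 207.91 and Y = 3920 − 9P = 2048.82.
Output 2048.82 is above potential 1835, so over time expected prices rise and SRAS shifts left until Y returns to 1835.
Long run: Y = 1835 on the AD curve gives 1835 = 3920 − 9P, so P = 231.67.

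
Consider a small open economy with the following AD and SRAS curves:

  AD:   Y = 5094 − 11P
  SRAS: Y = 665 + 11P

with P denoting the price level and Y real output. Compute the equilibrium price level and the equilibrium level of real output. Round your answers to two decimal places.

Set AD = SRAS: 5094 − 11P = 665 + 11P, so 4429 = 22P and P = 201.32.
Substituting into AD, Y = 5094 − 11P = 2879.50.

P = 201.32, Y = 2879.50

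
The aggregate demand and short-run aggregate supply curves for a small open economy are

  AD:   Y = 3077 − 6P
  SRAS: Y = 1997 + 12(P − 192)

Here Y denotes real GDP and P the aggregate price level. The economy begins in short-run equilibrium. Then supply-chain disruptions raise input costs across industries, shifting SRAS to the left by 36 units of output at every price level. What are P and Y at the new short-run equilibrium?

P = 190, Y = 1937

This is a negative supply shock: SRAS shifts left.
New SRAS: Y = 12P − 343.
Set AD = SRAS: 3077 − 6P = 12P − 343, so 3420 = 18P and P = 190.
Y = 3077 − 6·190 = 1937.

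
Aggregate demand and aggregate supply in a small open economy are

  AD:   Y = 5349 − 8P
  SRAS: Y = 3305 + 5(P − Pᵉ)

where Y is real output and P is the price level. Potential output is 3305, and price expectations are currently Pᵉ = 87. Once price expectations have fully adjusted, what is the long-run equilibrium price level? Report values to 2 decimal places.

Short run: with Pᵉ = 87, SRAS is Y = 2870 + 5P. Setting AD = SRAS gives 2479 = 13P, so P = 190.69 and Y = 5349 − 8P = 3823.46.
Output 3823.46 is above potential 3305, so over time expected prices rise and SRAS shifts left until Y returns to 3305.
Long run: Y = 3305 on the AD curve gives 3305 = 5349 − 8P, so P = 255.50.

Long-run P = 255.50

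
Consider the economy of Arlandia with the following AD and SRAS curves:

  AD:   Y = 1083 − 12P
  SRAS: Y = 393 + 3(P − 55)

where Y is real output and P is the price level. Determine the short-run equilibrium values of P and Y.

P = 57, Y = 399

Write SRAS as Y = 393 + 3P − 165 = 228 + 3P.
Set AD = SRAS: 1083 − 12P = 228 + 3P, so 855 = 15P and P = 57.
Then Y = 1083 − 12·57 = 399.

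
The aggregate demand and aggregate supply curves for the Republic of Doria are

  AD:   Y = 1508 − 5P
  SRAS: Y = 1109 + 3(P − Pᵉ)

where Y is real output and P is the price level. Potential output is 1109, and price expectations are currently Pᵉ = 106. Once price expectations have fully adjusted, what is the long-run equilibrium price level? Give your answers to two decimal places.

Short run: with Pᵉ = 106, SRAS is Y = 791 + 3P. Setting AD = SRAS gives 717 = 8P, so P = 89.63 and Y = 1508 − 5P = 1059.88.
Output 1059.88 is below potential 1109, so over time expected prices fall and SRAS shifts right until Y returns to 1109.
Long run: Y = 1109 on the AD curve gives 1109 = 1508 − 5P, so P = 79.80.

Long-run P = 79.80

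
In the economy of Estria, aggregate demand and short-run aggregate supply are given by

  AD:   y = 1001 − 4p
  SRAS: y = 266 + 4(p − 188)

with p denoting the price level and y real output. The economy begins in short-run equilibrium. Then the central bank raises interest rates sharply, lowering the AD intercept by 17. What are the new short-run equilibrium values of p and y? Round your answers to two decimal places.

p = 183.75, y = 249.00

This is a negative demand shock: AD shifts left.
New AD: y = 984 − 4p.
SRAS can be written y = 4p − 486.
Set AD = SRAS: 984 − 4p = 4p − 486, so 1470 = 8p and p = 183.75.
Substituting into AD, y = 249.00.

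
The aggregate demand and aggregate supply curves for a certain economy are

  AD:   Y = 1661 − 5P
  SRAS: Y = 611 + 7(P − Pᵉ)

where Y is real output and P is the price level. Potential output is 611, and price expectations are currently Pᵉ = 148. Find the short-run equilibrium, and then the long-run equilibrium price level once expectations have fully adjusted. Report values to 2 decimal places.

Short run: P = 173.83, Y = 791.83. Long run: P = 210.00.

Short run: with Pᵉ = 148, SRAS is Y = 7P − 425. Setting AD = SRAS gives 2086 = 12P, so P = 173.83 and Y = 1661 − 5P = 791.83.
Output 791.83 is above potential 611, so over time expected prices rise and SRAS shifts left until Y returns to 611.
Long run: Y = 611 on the AD curve gives 611 = 1661 − 5P, so P = 210.00.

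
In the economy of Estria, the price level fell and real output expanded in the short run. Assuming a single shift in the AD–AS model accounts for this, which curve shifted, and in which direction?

P fell and Y rose. An AD shift moves P and Y in the same direction; an SRAS shift moves them in opposite directions.
Here P and Y moved in opposite directions, so the SRAS curve shifted.
Since Y rose, SRAS shifted right.

SRAS shifted right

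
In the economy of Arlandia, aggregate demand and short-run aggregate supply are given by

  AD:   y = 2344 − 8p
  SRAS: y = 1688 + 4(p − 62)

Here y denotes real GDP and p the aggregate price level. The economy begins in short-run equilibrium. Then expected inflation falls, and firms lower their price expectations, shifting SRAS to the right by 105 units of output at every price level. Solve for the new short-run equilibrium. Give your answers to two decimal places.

This is a positive supply shock: SRAS shifts right.
New SRAS: y = 1545 + 4p.
Set AD = SRAS: 2344 − 8p = 1545 + 4p, so 799 = 12p and p = 66.58.
Substituting into AD, y = 1811.33.

p = 66.58, y = 1811.33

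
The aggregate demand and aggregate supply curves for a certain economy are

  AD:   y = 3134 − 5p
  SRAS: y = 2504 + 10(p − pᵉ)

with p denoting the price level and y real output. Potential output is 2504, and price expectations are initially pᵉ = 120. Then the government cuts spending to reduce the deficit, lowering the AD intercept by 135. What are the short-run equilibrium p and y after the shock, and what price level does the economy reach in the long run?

AD shifts left: new AD is y = 2999 − 5p. With pᵉ = 120, SRAS is y = 1304 + 10p.
Short run: 2999 − 5p = 1304 + 10p gives 1695 = 15p, so p = 113 and y = 2999 − 5·113 = 2434.
y = 2434 is below potential 2504; expectations adjust and SRAS shifts right until y = 2504.
Long run: on the new AD curve, 2504 = 2999 − 5p gives p = 99.

Short run: p = 113, y = 2434. Long run: p = 99.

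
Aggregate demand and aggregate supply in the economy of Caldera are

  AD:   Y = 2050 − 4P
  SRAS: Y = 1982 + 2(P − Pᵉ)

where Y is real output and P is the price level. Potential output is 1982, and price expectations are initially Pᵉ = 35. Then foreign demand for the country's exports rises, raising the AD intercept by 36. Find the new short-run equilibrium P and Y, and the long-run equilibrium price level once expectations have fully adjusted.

AD shifts right: new AD is Y = 2086 − 4P. With Pᵉ = 35, SRAS is Y = 1912 + 2P.
Short run: 2086 − 4P = 1912 + 2P gives 174 = 6P, so P = 29 and Y = 2086 − 4·29 = 1970.
Y = 1970 is below potential 1982; expectations adjust and SRAS shifts right until Y = 1982.
Long run: on the new AD curve, 1982 = 2086 − 4P gives P = 26.

Short run: P = 29, Y = 1970. Long run: P = 26.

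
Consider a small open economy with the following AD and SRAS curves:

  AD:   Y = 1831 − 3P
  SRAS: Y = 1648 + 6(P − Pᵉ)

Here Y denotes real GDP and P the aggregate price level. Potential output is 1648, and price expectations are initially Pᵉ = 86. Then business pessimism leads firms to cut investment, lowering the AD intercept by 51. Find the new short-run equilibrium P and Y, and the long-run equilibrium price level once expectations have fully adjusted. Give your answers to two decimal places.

AD shifts left: new AD is Y = 1780 − 3P. With Pᵉ = 86, SRAS is Y = 1132 + 6P.
Short run: 1780 − 3P = 1132 + 6P gives 648 = 9P, so P = 72.00 and Y = 1780 − 3P = 1564.00.
Y = 1564.00 is below potential 1648; expectations adjust and SRAS shifts right until Y = 1648.
Long run: on the new AD curve, 1648 = 1780 − 3P gives P = 44.00.

Short run: P = 72.00, Y = 1564.00. Long run: P = 44.00.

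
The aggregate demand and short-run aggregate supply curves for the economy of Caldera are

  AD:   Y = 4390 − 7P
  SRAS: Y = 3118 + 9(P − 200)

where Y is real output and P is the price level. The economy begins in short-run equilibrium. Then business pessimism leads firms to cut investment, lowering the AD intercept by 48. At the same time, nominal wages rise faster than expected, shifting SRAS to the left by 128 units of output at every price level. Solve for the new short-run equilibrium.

After both shocks: AD is Y = 4342 − 7P and SRAS is Y = 1190 + 9P.
Setting them equal: 3152 = 16P, so P = 197.
Y = 4342 − 7·197 = 2963.

P = 197, Y = 2963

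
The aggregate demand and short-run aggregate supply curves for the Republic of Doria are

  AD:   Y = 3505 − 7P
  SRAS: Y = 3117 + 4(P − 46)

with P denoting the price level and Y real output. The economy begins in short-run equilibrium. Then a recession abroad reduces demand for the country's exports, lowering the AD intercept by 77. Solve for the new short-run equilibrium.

This is a negative demand shock: AD shifts left.
New AD: Y = 3428 − 7P.
SRAS can be written Y = 2933 + 4P.
Set AD = SRAS: 3428 − 7P = 2933 + 4P, so 495 = 11P and P = 45.
Y = 3428 − 7·45 = 3113.

P = 45, Y = 3113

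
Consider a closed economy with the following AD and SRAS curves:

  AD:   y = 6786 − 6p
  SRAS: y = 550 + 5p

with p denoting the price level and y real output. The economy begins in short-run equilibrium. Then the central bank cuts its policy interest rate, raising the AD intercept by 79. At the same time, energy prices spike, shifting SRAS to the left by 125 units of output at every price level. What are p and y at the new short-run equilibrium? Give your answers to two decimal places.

p = 585.45, y = 3352.27

After both shocks: AD is y = 6865 − 6p and SRAS is y = 425 + 5p.
Setting them equal: 6440 = 11p, so p = 585.45.
Substituting into AD, y = 3352.27.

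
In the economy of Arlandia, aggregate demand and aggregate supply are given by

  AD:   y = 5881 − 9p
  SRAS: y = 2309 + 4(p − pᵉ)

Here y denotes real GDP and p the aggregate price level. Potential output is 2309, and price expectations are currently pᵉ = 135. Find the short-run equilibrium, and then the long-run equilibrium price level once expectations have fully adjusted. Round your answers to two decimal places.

Short run: p = 316.31, y = 3034.23. Long run: p = 396.89.

Short run: with pᵉ = 135, SRAS is y = 1769 + 4p. Setting AD = SRAS gives 4112 = 13p, so p = 316.31 and y = 5881 − 9p = 3034.23.
Output 3034.23 is above potential 2309, so over time expected prices rise and SRAS shifts left until y returns to 2309.
Long run: y = 2309 on the AD curve gives 2309 = 5881 − 9p, so p = 396.89.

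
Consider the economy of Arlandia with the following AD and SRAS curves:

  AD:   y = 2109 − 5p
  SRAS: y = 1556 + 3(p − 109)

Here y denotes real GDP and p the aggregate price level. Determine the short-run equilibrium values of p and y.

Write SRAS as y = 1556 + 3p − 327 = 1229 + 3p.
Set AD = SRAS: 2109 − 5p = 1229 + 3p, so 880 = 8p and p = 110.
Then y = 2109 − 5·110 = 1559.

p = 110, y = 1559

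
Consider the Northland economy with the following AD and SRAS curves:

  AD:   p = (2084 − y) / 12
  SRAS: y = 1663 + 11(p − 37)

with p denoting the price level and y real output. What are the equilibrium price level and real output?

Write SRAS as y = 1663 + 11p − 407 = 1256 + 11p.
Rearrange AD to y = 2084 − 12p.
Set AD = SRAS: 2084 − 12p = 1256 + 11p, so 828 = 23p and p = 36.
Then y = 2084 − 12·36 = 1652.

p = 36, y = 1652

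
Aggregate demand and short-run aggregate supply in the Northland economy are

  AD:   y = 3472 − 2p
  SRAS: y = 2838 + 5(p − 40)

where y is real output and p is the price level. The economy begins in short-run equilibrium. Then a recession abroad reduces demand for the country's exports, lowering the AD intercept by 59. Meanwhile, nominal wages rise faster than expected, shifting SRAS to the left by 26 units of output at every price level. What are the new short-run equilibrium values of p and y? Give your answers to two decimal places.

After both shocks: AD is y = 3413 − 2p and SRAS is y = 2612 + 5p.
Setting them equal: 801 = 7p, so p = 114.43.
Substituting into AD, y = 3184.14.

p = 114.43, y = 3184.14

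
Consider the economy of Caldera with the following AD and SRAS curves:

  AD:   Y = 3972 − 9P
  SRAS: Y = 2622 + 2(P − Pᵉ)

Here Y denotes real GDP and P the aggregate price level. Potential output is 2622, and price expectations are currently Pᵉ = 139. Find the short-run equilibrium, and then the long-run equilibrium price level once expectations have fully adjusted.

Short run: with Pᵉ = 139, SRAS is Y = 2344 + 2P. Setting AD = SRAS gives 1628 = 11P, so P = 148 and Y = 3972 − 9·148 = 2640.
Output 2640 is above potential 2622, so over time expected prices rise and SRAS shifts left until Y returns to 2622.
Long run: Y = 2622 on the AD curve gives 2622 = 3972 − 9P, so P = 150.

Short run: P = 148, Y = 2640. Long run: P = 150.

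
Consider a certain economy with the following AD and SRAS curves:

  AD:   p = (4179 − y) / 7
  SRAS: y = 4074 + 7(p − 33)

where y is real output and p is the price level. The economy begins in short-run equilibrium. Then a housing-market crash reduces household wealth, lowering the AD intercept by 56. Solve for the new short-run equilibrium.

This is a negative demand shock: AD shifts left.
New AD: y = 4123 − 7p.
SRAS can be written y = 3843 + 7p.
Set AD = SRAS: 4123 − 7p = 3843 + 7p, so 280 = 14p and p = 20.
y = 4123 − 7·20 = 3983.

p = 20, y = 3983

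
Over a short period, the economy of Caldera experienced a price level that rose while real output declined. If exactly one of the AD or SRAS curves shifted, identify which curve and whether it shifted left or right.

P rose and Y fell. An AD shift moves P and Y in the same direction; an SRAS shift moves them in opposite directions.
Here P and Y moved in opposite directions, so the SRAS curve shifted.
Since Y fell, SRAS shifted left.

SRAS shifted left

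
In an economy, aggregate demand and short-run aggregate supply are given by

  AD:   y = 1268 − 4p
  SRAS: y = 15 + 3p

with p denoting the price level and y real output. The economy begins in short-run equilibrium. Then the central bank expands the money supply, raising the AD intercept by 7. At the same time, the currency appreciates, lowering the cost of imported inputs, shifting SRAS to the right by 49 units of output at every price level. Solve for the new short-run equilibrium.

After both shocks: AD is y = 1275 − 4p and SRAS is y = 64 + 3p.
Setting them equal: 1211 = 7p, so p = 173.
y = 1275 − 4·173 = 583.

p = 173, y = 583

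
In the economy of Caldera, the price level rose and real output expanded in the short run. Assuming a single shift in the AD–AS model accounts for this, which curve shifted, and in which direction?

AD shifted right

P rose and Y rose. An AD shift moves P and Y in the same direction; an SRAS shift moves them in opposite directions.
Here P and Y moved in the same direction, so the AD curve shifted.
Since Y rose, AD shifted right.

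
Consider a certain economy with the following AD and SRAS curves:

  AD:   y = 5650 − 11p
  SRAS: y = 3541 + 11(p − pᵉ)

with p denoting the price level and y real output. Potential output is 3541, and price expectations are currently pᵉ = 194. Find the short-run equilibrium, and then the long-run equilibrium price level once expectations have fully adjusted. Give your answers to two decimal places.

Short run: p = 192.86, y = 3528.50. Long run: p = 191.73.

Short run: with pᵉ = 194, SRAS is y = 1407 + 11p. Setting AD = SRAS gives 4243 = 22p, so p = 192.86 and y = 5650 − 11p = 3528.50.
Output 3528.50 is below potential 3541, so over time expected prices fall and SRAS shifts right until y returns to 3541.
Long run: y = 3541 on the AD curve gives 3541 = 5650 − 11p, so p = 191.73.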